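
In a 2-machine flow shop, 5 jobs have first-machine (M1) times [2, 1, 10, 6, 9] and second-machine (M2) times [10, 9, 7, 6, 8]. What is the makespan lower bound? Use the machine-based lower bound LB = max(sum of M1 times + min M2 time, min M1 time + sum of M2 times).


LB1 = sum(M1 times) + min(M2 times) = 28 + 6 = 34
LB2 = min(M1 times) + sum(M2 times) = 1 + 40 = 41
Lower bound = max(LB1, LB2) = max(34, 41) = 41

41


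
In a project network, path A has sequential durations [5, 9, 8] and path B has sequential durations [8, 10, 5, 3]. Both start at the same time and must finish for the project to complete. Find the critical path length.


Path A total = 5 + 9 + 8 = 22
Path B total = 8 + 10 + 5 + 3 = 26
Critical path = longest path = max(22, 26) = 26

26


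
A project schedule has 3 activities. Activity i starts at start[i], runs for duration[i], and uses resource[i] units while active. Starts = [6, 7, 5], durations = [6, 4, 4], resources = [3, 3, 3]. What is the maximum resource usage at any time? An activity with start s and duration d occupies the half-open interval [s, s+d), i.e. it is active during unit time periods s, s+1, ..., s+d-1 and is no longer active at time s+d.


Each activity i is active on [start_i, start_i + duration_i).
Compute total resource usage per time slot:
  t=0: active resources = [], total = 0
  t=1: active resources = [], total = 0
  t=2: active resources = [], total = 0
  t=3: active resources = [], total = 0
  t=4: active resources = [], total = 0
  t=5: active resources = [3], total = 3
  t=6: active resources = [3, 3], total = 6
  t=7: active resources = [3, 3, 3], total = 9
  t=8: active resources = [3, 3, 3], total = 9
  t=9: active resources = [3, 3], total = 6
  t=10: active resources = [3, 3], total = 6
  t=11: active resources = [3], total = 3
Peak resource demand = 9

9


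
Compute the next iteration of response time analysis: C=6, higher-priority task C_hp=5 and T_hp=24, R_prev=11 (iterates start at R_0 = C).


R_next = C + ceil(R_prev / T_hp) * C_hp
ceil(11 / 24) = ceil(0.4583) = 1
Interference = 1 * 5 = 5
R_next = 6 + 5 = 11
R_next = R_prev, so the iteration has converged (response time = 11).

11


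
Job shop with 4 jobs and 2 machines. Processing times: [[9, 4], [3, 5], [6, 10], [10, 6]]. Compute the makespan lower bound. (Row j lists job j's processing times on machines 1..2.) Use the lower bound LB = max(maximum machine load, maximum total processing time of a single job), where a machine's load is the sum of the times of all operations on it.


Machine loads:
  Machine 1: 9 + 3 + 6 + 10 = 28
  Machine 2: 4 + 5 + 10 + 6 = 25
Max machine load = 28
Job totals:
  Job 1: 13
  Job 2: 8
  Job 3: 16
  Job 4: 16
Max job total = 16
Lower bound = max(28, 16) = 28

28


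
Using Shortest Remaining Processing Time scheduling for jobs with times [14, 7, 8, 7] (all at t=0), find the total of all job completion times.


Since all jobs arrive at t=0, SRPT equals SPT ordering.
SPT order: [7, 7, 8, 14]
Completion times:
  Job 1: p=7, C=7
  Job 2: p=7, C=14
  Job 3: p=8, C=22
  Job 4: p=14, C=36
Total completion time = 7 + 14 + 22 + 36 = 79

79


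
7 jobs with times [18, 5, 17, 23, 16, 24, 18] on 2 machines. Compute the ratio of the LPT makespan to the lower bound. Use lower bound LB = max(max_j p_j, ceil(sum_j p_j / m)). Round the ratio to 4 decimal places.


LPT order: [24, 23, 18, 18, 17, 16, 5]
Machine loads after assignment: [63, 58]
LPT makespan = 63
Lower bound = max(max_job, ceil(total/2)) = max(24, 61) = 61
Ratio = 63 / 61 = 1.0328

1.0328


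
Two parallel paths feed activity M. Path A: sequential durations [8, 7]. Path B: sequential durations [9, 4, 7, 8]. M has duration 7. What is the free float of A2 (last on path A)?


ES(A2) = sum of predecessors on chain A = 8
EF(A2) = ES + duration = 8 + 7 = 15
Successor of A2 is M. ES(M) = max(sum(A), sum(B)) = max(15, 28) = 28
Free float = ES(successor) - EF(current) = 28 - 15 = 13

13


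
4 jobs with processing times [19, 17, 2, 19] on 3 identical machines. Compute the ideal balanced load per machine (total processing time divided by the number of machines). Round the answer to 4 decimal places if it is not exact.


Total processing time = 19 + 17 + 2 + 19 = 57
Number of machines = 3
Ideal balanced load = 57 / 3 = 19.0

19.0


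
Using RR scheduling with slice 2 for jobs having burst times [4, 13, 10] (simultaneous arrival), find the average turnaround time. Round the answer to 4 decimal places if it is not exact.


Time quantum = 2
Execution trace:
  J1 runs 2 units, time = 2
  J2 runs 2 units, time = 4
  J3 runs 2 units, time = 6
  J1 runs 2 units, time = 8
  J2 runs 2 units, time = 10
  J3 runs 2 units, time = 12
  J2 runs 2 units, time = 14
  J3 runs 2 units, time = 16
  J2 runs 2 units, time = 18
  J3 runs 2 units, time = 20
  J2 runs 2 units, time = 22
  J3 runs 2 units, time = 24
  J2 runs 2 units, time = 26
  J2 runs 1 units, time = 27
Finish times: [8, 27, 24]
Average turnaround = 59/3 = 19.6667

19.6667


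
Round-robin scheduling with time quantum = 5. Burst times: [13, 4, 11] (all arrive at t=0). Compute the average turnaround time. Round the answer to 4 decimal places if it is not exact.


Time quantum = 5
Execution trace:
  J1 runs 5 units, time = 5
  J2 runs 4 units, time = 9
  J3 runs 5 units, time = 14
  J1 runs 5 units, time = 19
  J3 runs 5 units, time = 24
  J1 runs 3 units, time = 27
  J3 runs 1 units, time = 28
Finish times: [27, 9, 28]
Average turnaround = 64/3 = 21.3333

21.3333


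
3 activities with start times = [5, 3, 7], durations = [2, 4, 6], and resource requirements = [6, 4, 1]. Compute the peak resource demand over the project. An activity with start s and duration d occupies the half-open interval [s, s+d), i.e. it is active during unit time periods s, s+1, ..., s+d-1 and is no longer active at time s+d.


Each activity i is active on [start_i, start_i + duration_i).
Compute total resource usage per time slot:
  t=0: active resources = [], total = 0
  t=1: active resources = [], total = 0
  t=2: active resources = [], total = 0
  t=3: active resources = [4], total = 4
  t=4: active resources = [4], total = 4
  t=5: active resources = [6, 4], total = 10
  t=6: active resources = [6, 4], total = 10
  t=7: active resources = [1], total = 1
  t=8: active resources = [1], total = 1
  t=9: active resources = [1], total = 1
  t=10: active resources = [1], total = 1
  t=11: active resources = [1], total = 1
  t=12: active resources = [1], total = 1
Peak resource demand = 10

10


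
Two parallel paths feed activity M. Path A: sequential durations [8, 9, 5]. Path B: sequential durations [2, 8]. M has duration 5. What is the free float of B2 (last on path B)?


ES(B2) = sum of predecessors on chain B = 2
EF(B2) = ES + duration = 2 + 8 = 10
Successor of B2 is M. ES(M) = max(sum(A), sum(B)) = max(22, 10) = 22
Free float = ES(successor) - EF(current) = 22 - 10 = 12

12


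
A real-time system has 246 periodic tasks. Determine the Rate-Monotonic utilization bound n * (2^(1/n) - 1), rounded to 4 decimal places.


Compute 2^(1/246) = 1.0028216448
Subtract 1: 1.0028216448 - 1 = 0.0028216448
Multiply by n: 246 * 0.0028216448 = 0.6941246208
Round to 4 dp: 0.6941

0.6941


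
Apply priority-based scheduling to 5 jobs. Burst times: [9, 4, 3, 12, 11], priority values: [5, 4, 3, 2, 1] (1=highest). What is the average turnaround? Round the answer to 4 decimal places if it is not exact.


Sort by priority (ascending = highest first):
Order: [(1, 11), (2, 12), (3, 3), (4, 4), (5, 9)]
Completion times:
  Priority 1, burst=11, C=11
  Priority 2, burst=12, C=23
  Priority 3, burst=3, C=26
  Priority 4, burst=4, C=30
  Priority 5, burst=9, C=39
Average turnaround = 129/5 = 25.8

25.8


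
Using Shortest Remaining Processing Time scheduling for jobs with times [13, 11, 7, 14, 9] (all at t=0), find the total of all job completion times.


Since all jobs arrive at t=0, SRPT equals SPT ordering.
SPT order: [7, 9, 11, 13, 14]
Completion times:
  Job 1: p=7, C=7
  Job 2: p=9, C=16
  Job 3: p=11, C=27
  Job 4: p=13, C=40
  Job 5: p=14, C=54
Total completion time = 7 + 16 + 27 + 40 + 54 = 144

144


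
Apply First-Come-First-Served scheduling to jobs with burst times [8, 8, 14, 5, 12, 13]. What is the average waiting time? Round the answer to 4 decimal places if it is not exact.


FCFS order (as given): [8, 8, 14, 5, 12, 13]
Waiting times:
  Job 1: wait = 0
  Job 2: wait = 8
  Job 3: wait = 16
  Job 4: wait = 30
  Job 5: wait = 35
  Job 6: wait = 47
Sum of waiting times = 136
Average waiting time = 136/6 = 22.6667

22.6667


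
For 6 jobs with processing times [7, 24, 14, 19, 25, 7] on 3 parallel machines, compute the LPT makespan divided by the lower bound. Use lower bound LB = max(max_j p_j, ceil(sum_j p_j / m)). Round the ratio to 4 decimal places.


LPT order: [25, 24, 19, 14, 7, 7]
Machine loads after assignment: [32, 31, 33]
LPT makespan = 33
Lower bound = max(max_job, ceil(total/3)) = max(25, 32) = 32
Ratio = 33 / 32 = 1.0313

1.0313


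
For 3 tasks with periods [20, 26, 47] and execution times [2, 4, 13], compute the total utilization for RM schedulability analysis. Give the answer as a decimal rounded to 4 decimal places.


Compute individual utilizations (exact fractions):
  Task 1: C/T = 2/20 = 1/10 (approx. 0.1)
  Task 2: C/T = 4/26 = 2/13 (approx. 0.1538)
  Task 3: C/T = 13/47 (approx. 0.2766)
Total utilization U = 1/10 + 2/13 + 13/47 = 3241/6110
Rounded to 4 decimal places: U = 0.5304
RM (Liu & Layland) bound for 3 tasks = 0.779763; compare with U = 3241/6110 (approx. 0.530442)
U <= bound, so schedulable by RM sufficient condition.

0.5304


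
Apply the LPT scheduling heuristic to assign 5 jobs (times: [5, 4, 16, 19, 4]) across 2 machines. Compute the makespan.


Sort jobs in decreasing order (LPT): [19, 16, 5, 4, 4]
Assign each job to the least loaded machine:
  Machine 1: jobs [19, 4], load = 23
  Machine 2: jobs [16, 5, 4], load = 25
Makespan = max load = 25

25


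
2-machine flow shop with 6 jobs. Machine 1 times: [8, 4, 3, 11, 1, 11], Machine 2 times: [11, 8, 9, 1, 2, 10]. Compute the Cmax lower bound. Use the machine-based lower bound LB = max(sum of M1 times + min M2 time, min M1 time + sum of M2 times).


LB1 = sum(M1 times) + min(M2 times) = 38 + 1 = 39
LB2 = min(M1 times) + sum(M2 times) = 1 + 41 = 42
Lower bound = max(LB1, LB2) = max(39, 42) = 42

42


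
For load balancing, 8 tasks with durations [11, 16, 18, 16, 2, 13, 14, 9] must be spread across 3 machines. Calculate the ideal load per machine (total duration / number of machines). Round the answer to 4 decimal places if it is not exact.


Total processing time = 11 + 16 + 18 + 16 + 2 + 13 + 14 + 9 = 99
Number of machines = 3
Ideal balanced load = 99 / 3 = 33.0

33.0


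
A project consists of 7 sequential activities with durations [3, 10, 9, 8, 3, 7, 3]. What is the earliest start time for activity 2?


Activity 2 starts after activities 1 through 1 complete.
Predecessor durations: [3]
ES = 3 = 3

3


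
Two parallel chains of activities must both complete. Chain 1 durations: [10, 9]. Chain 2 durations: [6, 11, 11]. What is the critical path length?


Path A total = 10 + 9 = 19
Path B total = 6 + 11 + 11 = 28
Critical path = longest path = max(19, 28) = 28

28


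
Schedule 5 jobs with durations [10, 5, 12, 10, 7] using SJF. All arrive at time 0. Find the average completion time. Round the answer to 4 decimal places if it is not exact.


SJF order (ascending): [5, 7, 10, 10, 12]
Completion times:
  Job 1: burst=5, C=5
  Job 2: burst=7, C=12
  Job 3: burst=10, C=22
  Job 4: burst=10, C=32
  Job 5: burst=12, C=44
Average completion = 115/5 = 23.0

23.0


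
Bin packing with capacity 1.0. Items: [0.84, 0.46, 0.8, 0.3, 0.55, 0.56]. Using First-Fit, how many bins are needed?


Place items sequentially using First-Fit:
  Item 0.84 -> new Bin 1
  Item 0.46 -> new Bin 2
  Item 0.8 -> new Bin 3
  Item 0.3 -> Bin 2 (now 0.76)
  Item 0.55 -> new Bin 4
  Item 0.56 -> new Bin 5
Total bins used = 5

5


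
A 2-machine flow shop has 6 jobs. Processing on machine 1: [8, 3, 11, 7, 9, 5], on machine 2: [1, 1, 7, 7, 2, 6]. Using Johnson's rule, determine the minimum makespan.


Apply Johnson's rule:
  Group 1 (a <= b): [(6, 5, 6), (4, 7, 7)]
  Group 2 (a > b): [(3, 11, 7), (5, 9, 2), (1, 8, 1), (2, 3, 1)]
Optimal job order: [6, 4, 3, 5, 1, 2]
Schedule:
  Job 6: M1 done at 5, M2 done at 11
  Job 4: M1 done at 12, M2 done at 19
  Job 3: M1 done at 23, M2 done at 30
  Job 5: M1 done at 32, M2 done at 34
  Job 1: M1 done at 40, M2 done at 41
  Job 2: M1 done at 43, M2 done at 44
Makespan = 44

44


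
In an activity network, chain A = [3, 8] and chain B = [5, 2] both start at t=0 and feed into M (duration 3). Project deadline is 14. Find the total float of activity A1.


Forward pass: ES(A1) = sum of predecessors on chain A = 0
EF = ES + duration = 0 + 3 = 3
Backward pass: LF(M) = deadline = 14; LS(M) = 14 - 3 = 11
LF(A1) = LS(M) - sum(successors on chain A) = 11 - 8 = 3
LS = LF - duration = 3 - 3 = 0
Total float = LS - ES = 0 - 0 = 0

0


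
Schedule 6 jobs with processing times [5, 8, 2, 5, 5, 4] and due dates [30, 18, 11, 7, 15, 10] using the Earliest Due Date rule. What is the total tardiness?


Sort by due date (EDD order): [(5, 7), (4, 10), (2, 11), (5, 15), (8, 18), (5, 30)]
Compute completion times and tardiness:
  Job 1: p=5, d=7, C=5, tardiness=max(0,5-7)=0
  Job 2: p=4, d=10, C=9, tardiness=max(0,9-10)=0
  Job 3: p=2, d=11, C=11, tardiness=max(0,11-11)=0
  Job 4: p=5, d=15, C=16, tardiness=max(0,16-15)=1
  Job 5: p=8, d=18, C=24, tardiness=max(0,24-18)=6
  Job 6: p=5, d=30, C=29, tardiness=max(0,29-30)=0
Total tardiness = 7

7


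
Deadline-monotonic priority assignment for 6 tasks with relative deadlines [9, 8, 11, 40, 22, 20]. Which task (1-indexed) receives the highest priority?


Sort tasks by relative deadline (ascending):
  Task 2: deadline = 8
  Task 1: deadline = 9
  Task 3: deadline = 11
  Task 6: deadline = 20
  Task 5: deadline = 22
  Task 4: deadline = 40
Priority order (highest first): [2, 1, 3, 6, 5, 4]
Highest priority task = 2

2


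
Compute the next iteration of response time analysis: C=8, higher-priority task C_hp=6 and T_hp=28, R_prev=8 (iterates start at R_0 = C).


R_next = C + ceil(R_prev / T_hp) * C_hp
ceil(8 / 28) = ceil(0.2857) = 1
Interference = 1 * 6 = 6
R_next = 8 + 6 = 14

14


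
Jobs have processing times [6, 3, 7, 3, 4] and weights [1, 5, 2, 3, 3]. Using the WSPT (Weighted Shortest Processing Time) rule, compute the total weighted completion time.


Compute p/w ratios and sort ascending (WSPT): [(3, 5), (3, 3), (4, 3), (7, 2), (6, 1)]
Compute weighted completion times:
  Job (p=3,w=5): C=3, w*C=5*3=15
  Job (p=3,w=3): C=6, w*C=3*6=18
  Job (p=4,w=3): C=10, w*C=3*10=30
  Job (p=7,w=2): C=17, w*C=2*17=34
  Job (p=6,w=1): C=23, w*C=1*23=23
Total weighted completion time = 120

120


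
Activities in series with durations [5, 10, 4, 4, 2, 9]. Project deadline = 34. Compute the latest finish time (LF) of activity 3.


LF(activity 3) = deadline - sum of successor durations
Successors: activities 4 through 6 with durations [4, 2, 9]
Sum of successor durations = 15
LF = 34 - 15 = 19

19


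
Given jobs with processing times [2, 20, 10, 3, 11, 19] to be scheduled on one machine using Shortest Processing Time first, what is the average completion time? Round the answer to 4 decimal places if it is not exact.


Sort jobs by processing time (SPT order): [2, 3, 10, 11, 19, 20]
Compute completion times sequentially:
  Job 1: processing = 2, completes at 2
  Job 2: processing = 3, completes at 5
  Job 3: processing = 10, completes at 15
  Job 4: processing = 11, completes at 26
  Job 5: processing = 19, completes at 45
  Job 6: processing = 20, completes at 65
Sum of completion times = 158
Average completion time = 158/6 = 26.3333

26.3333


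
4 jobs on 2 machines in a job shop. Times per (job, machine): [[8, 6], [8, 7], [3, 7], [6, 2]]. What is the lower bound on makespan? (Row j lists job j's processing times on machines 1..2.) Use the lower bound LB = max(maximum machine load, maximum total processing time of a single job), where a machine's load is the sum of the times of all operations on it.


Machine loads:
  Machine 1: 8 + 8 + 3 + 6 = 25
  Machine 2: 6 + 7 + 7 + 2 = 22
Max machine load = 25
Job totals:
  Job 1: 14
  Job 2: 15
  Job 3: 10
  Job 4: 8
Max job total = 15
Lower bound = max(25, 15) = 25

25


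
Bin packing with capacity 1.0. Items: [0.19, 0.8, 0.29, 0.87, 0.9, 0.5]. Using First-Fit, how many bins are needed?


Place items sequentially using First-Fit:
  Item 0.19 -> new Bin 1
  Item 0.8 -> Bin 1 (now 0.99)
  Item 0.29 -> new Bin 2
  Item 0.87 -> new Bin 3
  Item 0.9 -> new Bin 4
  Item 0.5 -> Bin 2 (now 0.79)
Total bins used = 4

4


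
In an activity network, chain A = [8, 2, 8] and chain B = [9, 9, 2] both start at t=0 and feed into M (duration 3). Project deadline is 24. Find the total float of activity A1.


Forward pass: ES(A1) = sum of predecessors on chain A = 0
EF = ES + duration = 0 + 8 = 8
Backward pass: LF(M) = deadline = 24; LS(M) = 24 - 3 = 21
LF(A1) = LS(M) - sum(successors on chain A) = 21 - 10 = 11
LS = LF - duration = 11 - 8 = 3
Total float = LS - ES = 3 - 0 = 3

3


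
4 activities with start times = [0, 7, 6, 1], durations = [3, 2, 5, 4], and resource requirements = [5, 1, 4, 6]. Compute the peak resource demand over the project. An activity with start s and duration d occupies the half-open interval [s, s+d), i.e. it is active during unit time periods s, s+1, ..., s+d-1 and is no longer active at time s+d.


Each activity i is active on [start_i, start_i + duration_i).
Compute total resource usage per time slot:
  t=0: active resources = [5], total = 5
  t=1: active resources = [5, 6], total = 11
  t=2: active resources = [5, 6], total = 11
  t=3: active resources = [6], total = 6
  t=4: active resources = [6], total = 6
  t=5: active resources = [], total = 0
  t=6: active resources = [4], total = 4
  t=7: active resources = [1, 4], total = 5
  t=8: active resources = [1, 4], total = 5
  t=9: active resources = [4], total = 4
  t=10: active resources = [4], total = 4
Peak resource demand = 11

11


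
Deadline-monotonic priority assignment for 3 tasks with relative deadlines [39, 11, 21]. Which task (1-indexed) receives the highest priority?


Sort tasks by relative deadline (ascending):
  Task 2: deadline = 11
  Task 3: deadline = 21
  Task 1: deadline = 39
Priority order (highest first): [2, 3, 1]
Highest priority task = 2

2


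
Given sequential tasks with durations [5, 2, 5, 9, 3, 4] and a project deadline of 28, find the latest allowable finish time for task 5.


LF(activity 5) = deadline - sum of successor durations
Successors: activities 6 through 6 with durations [4]
Sum of successor durations = 4
LF = 28 - 4 = 24

24


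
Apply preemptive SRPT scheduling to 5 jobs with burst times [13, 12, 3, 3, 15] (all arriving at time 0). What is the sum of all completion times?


Since all jobs arrive at t=0, SRPT equals SPT ordering.
SPT order: [3, 3, 12, 13, 15]
Completion times:
  Job 1: p=3, C=3
  Job 2: p=3, C=6
  Job 3: p=12, C=18
  Job 4: p=13, C=31
  Job 5: p=15, C=46
Total completion time = 3 + 6 + 18 + 31 + 46 = 104

104


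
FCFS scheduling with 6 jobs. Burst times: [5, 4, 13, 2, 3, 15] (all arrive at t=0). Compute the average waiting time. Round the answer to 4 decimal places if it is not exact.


FCFS order (as given): [5, 4, 13, 2, 3, 15]
Waiting times:
  Job 1: wait = 0
  Job 2: wait = 5
  Job 3: wait = 9
  Job 4: wait = 22
  Job 5: wait = 24
  Job 6: wait = 27
Sum of waiting times = 87
Average waiting time = 87/6 = 14.5

14.5


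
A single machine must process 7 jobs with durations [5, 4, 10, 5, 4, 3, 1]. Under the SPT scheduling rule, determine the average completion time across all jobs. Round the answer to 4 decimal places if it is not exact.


Sort jobs by processing time (SPT order): [1, 3, 4, 4, 5, 5, 10]
Compute completion times sequentially:
  Job 1: processing = 1, completes at 1
  Job 2: processing = 3, completes at 4
  Job 3: processing = 4, completes at 8
  Job 4: processing = 4, completes at 12
  Job 5: processing = 5, completes at 17
  Job 6: processing = 5, completes at 22
  Job 7: processing = 10, completes at 32
Sum of completion times = 96
Average completion time = 96/7 = 13.7143

13.7143


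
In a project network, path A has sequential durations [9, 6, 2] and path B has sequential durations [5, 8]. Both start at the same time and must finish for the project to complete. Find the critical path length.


Path A total = 9 + 6 + 2 = 17
Path B total = 5 + 8 = 13
Critical path = longest path = max(17, 13) = 17

17


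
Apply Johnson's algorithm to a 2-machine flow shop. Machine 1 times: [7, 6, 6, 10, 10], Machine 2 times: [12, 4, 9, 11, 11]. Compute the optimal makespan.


Apply Johnson's rule:
  Group 1 (a <= b): [(3, 6, 9), (1, 7, 12), (4, 10, 11), (5, 10, 11)]
  Group 2 (a > b): [(2, 6, 4)]
Optimal job order: [3, 1, 4, 5, 2]
Schedule:
  Job 3: M1 done at 6, M2 done at 15
  Job 1: M1 done at 13, M2 done at 27
  Job 4: M1 done at 23, M2 done at 38
  Job 5: M1 done at 33, M2 done at 49
  Job 2: M1 done at 39, M2 done at 53
Makespan = 53

53


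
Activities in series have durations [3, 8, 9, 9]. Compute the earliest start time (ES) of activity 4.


Activity 4 starts after activities 1 through 3 complete.
Predecessor durations: [3, 8, 9]
ES = 3 + 8 + 9 = 20

20


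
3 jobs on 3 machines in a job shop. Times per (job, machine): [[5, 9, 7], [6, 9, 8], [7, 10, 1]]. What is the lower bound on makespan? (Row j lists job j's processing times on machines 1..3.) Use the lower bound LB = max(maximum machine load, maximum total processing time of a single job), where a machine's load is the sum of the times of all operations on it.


Machine loads:
  Machine 1: 5 + 6 + 7 = 18
  Machine 2: 9 + 9 + 10 = 28
  Machine 3: 7 + 8 + 1 = 16
Max machine load = 28
Job totals:
  Job 1: 21
  Job 2: 23
  Job 3: 18
Max job total = 23
Lower bound = max(28, 23) = 28

28


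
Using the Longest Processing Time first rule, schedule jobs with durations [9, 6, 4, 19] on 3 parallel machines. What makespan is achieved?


Sort jobs in decreasing order (LPT): [19, 9, 6, 4]
Assign each job to the least loaded machine:
  Machine 1: jobs [19], load = 19
  Machine 2: jobs [9], load = 9
  Machine 3: jobs [6, 4], load = 10
Makespan = max load = 19

19


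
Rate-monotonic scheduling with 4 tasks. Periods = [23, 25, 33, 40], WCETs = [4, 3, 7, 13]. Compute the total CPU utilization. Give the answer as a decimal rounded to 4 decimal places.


Compute individual utilizations (exact fractions):
  Task 1: C/T = 4/23 (approx. 0.1739)
  Task 2: C/T = 3/25 (approx. 0.12)
  Task 3: C/T = 7/33 (approx. 0.2121)
  Task 4: C/T = 13/40 (approx. 0.325)
Total utilization U = 4/23 + 3/25 + 7/33 + 13/40 = 126151/151800
Rounded to 4 decimal places: U = 0.8310
RM (Liu & Layland) bound for 4 tasks = 0.756828; compare with U = 126151/151800 (approx. 0.831034)
bound < U <= 1, so the RM sufficient condition is not met (inconclusive; an exact test such as response-time analysis is needed).

0.8310


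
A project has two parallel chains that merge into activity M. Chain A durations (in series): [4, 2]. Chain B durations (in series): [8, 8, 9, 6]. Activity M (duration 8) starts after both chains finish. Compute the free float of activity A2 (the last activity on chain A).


ES(A2) = sum of predecessors on chain A = 4
EF(A2) = ES + duration = 4 + 2 = 6
Successor of A2 is M. ES(M) = max(sum(A), sum(B)) = max(6, 31) = 31
Free float = ES(successor) - EF(current) = 31 - 6 = 25

25


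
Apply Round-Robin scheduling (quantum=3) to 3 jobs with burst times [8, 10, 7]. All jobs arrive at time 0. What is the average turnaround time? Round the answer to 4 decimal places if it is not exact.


Time quantum = 3
Execution trace:
  J1 runs 3 units, time = 3
  J2 runs 3 units, time = 6
  J3 runs 3 units, time = 9
  J1 runs 3 units, time = 12
  J2 runs 3 units, time = 15
  J3 runs 3 units, time = 18
  J1 runs 2 units, time = 20
  J2 runs 3 units, time = 23
  J3 runs 1 units, time = 24
  J2 runs 1 units, time = 25
Finish times: [20, 25, 24]
Average turnaround = 69/3 = 23.0

23.0


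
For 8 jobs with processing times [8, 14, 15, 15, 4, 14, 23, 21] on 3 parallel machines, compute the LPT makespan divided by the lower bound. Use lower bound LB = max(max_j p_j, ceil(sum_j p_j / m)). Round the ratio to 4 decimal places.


LPT order: [23, 21, 15, 15, 14, 14, 8, 4]
Machine loads after assignment: [37, 39, 38]
LPT makespan = 39
Lower bound = max(max_job, ceil(total/3)) = max(23, 38) = 38
Ratio = 39 / 38 = 1.0263

1.0263


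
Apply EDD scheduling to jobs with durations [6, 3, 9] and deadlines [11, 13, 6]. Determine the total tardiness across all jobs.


Sort by due date (EDD order): [(9, 6), (6, 11), (3, 13)]
Compute completion times and tardiness:
  Job 1: p=9, d=6, C=9, tardiness=max(0,9-6)=3
  Job 2: p=6, d=11, C=15, tardiness=max(0,15-11)=4
  Job 3: p=3, d=13, C=18, tardiness=max(0,18-13)=5
Total tardiness = 12

12


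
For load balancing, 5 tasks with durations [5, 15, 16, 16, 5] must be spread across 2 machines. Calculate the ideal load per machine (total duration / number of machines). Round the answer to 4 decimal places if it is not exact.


Total processing time = 5 + 15 + 16 + 16 + 5 = 57
Number of machines = 2
Ideal balanced load = 57 / 2 = 28.5

28.5


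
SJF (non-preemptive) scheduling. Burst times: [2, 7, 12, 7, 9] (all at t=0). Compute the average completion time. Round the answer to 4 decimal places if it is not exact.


SJF order (ascending): [2, 7, 7, 9, 12]
Completion times:
  Job 1: burst=2, C=2
  Job 2: burst=7, C=9
  Job 3: burst=7, C=16
  Job 4: burst=9, C=25
  Job 5: burst=12, C=37
Average completion = 89/5 = 17.8

17.8


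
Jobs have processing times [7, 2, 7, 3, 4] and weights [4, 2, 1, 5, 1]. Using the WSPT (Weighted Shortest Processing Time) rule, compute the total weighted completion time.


Compute p/w ratios and sort ascending (WSPT): [(3, 5), (2, 2), (7, 4), (4, 1), (7, 1)]
Compute weighted completion times:
  Job (p=3,w=5): C=3, w*C=5*3=15
  Job (p=2,w=2): C=5, w*C=2*5=10
  Job (p=7,w=4): C=12, w*C=4*12=48
  Job (p=4,w=1): C=16, w*C=1*16=16
  Job (p=7,w=1): C=23, w*C=1*23=23
Total weighted completion time = 112

112


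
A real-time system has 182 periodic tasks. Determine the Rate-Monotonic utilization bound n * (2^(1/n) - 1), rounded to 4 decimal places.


Compute 2^(1/182) = 1.0038157625
Subtract 1: 1.0038157625 - 1 = 0.0038157625
Multiply by n: 182 * 0.0038157625 = 0.6944687750
Round to 4 dp: 0.6945

0.6945


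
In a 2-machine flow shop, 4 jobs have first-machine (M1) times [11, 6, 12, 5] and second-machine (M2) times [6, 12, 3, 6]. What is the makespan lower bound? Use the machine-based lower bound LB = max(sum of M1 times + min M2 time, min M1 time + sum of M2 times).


LB1 = sum(M1 times) + min(M2 times) = 34 + 3 = 37
LB2 = min(M1 times) + sum(M2 times) = 5 + 27 = 32
Lower bound = max(LB1, LB2) = max(37, 32) = 37

37


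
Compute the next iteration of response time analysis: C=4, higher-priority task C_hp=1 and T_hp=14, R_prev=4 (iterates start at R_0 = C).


R_next = C + ceil(R_prev / T_hp) * C_hp
ceil(4 / 14) = ceil(0.2857) = 1
Interference = 1 * 1 = 1
R_next = 4 + 1 = 5

5


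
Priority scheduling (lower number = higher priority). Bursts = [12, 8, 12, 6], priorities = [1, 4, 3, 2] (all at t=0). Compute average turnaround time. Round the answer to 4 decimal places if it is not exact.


Sort by priority (ascending = highest first):
Order: [(1, 12), (2, 6), (3, 12), (4, 8)]
Completion times:
  Priority 1, burst=12, C=12
  Priority 2, burst=6, C=18
  Priority 3, burst=12, C=30
  Priority 4, burst=8, C=38
Average turnaround = 98/4 = 24.5

24.5


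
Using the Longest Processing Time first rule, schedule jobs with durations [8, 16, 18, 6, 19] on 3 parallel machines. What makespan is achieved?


Sort jobs in decreasing order (LPT): [19, 18, 16, 8, 6]
Assign each job to the least loaded machine:
  Machine 1: jobs [19], load = 19
  Machine 2: jobs [18, 6], load = 24
  Machine 3: jobs [16, 8], load = 24
Makespan = max load = 24

24


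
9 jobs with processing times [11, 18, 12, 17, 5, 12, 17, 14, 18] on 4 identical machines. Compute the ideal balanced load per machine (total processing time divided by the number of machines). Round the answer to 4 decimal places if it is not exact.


Total processing time = 11 + 18 + 12 + 17 + 5 + 12 + 17 + 14 + 18 = 124
Number of machines = 4
Ideal balanced load = 124 / 4 = 31.0

31.0


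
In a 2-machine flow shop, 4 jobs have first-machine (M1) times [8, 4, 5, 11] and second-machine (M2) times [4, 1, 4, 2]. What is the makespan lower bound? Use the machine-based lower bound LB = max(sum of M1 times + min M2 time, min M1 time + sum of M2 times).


LB1 = sum(M1 times) + min(M2 times) = 28 + 1 = 29
LB2 = min(M1 times) + sum(M2 times) = 4 + 11 = 15
Lower bound = max(LB1, LB2) = max(29, 15) = 29

29


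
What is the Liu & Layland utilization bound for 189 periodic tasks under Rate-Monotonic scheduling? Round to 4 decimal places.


Compute 2^(1/189) = 1.0036741787
Subtract 1: 1.0036741787 - 1 = 0.0036741787
Multiply by n: 189 * 0.0036741787 = 0.6944197743
Round to 4 dp: 0.6944

0.6944


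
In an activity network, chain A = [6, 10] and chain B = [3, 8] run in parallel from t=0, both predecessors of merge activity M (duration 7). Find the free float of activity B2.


ES(B2) = sum of predecessors on chain B = 3
EF(B2) = ES + duration = 3 + 8 = 11
Successor of B2 is M. ES(M) = max(sum(A), sum(B)) = max(16, 11) = 16
Free float = ES(successor) - EF(current) = 16 - 11 = 5

5


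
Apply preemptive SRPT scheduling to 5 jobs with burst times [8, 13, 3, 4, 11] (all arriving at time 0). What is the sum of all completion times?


Since all jobs arrive at t=0, SRPT equals SPT ordering.
SPT order: [3, 4, 8, 11, 13]
Completion times:
  Job 1: p=3, C=3
  Job 2: p=4, C=7
  Job 3: p=8, C=15
  Job 4: p=11, C=26
  Job 5: p=13, C=39
Total completion time = 3 + 7 + 15 + 26 + 39 = 90

90


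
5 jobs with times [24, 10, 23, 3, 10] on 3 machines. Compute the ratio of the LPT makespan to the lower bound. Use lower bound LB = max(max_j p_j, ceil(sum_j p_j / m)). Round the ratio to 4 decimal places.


LPT order: [24, 23, 10, 10, 3]
Machine loads after assignment: [24, 23, 23]
LPT makespan = 24
Lower bound = max(max_job, ceil(total/3)) = max(24, 24) = 24
Ratio = 24 / 24 = 1.0

1.0


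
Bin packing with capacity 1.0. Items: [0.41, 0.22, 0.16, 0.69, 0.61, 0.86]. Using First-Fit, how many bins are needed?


Place items sequentially using First-Fit:
  Item 0.41 -> new Bin 1
  Item 0.22 -> Bin 1 (now 0.63)
  Item 0.16 -> Bin 1 (now 0.79)
  Item 0.69 -> new Bin 2
  Item 0.61 -> new Bin 3
  Item 0.86 -> new Bin 4
Total bins used = 4

4


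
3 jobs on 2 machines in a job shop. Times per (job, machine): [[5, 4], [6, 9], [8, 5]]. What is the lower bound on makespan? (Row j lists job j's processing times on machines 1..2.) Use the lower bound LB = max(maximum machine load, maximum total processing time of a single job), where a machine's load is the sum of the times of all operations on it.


Machine loads:
  Machine 1: 5 + 6 + 8 = 19
  Machine 2: 4 + 9 + 5 = 18
Max machine load = 19
Job totals:
  Job 1: 9
  Job 2: 15
  Job 3: 13
Max job total = 15
Lower bound = max(19, 15) = 19

19


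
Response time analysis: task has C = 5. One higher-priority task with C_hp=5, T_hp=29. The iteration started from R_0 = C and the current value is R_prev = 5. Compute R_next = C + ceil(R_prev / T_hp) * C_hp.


R_next = C + ceil(R_prev / T_hp) * C_hp
ceil(5 / 29) = ceil(0.1724) = 1
Interference = 1 * 5 = 5
R_next = 5 + 5 = 10

10


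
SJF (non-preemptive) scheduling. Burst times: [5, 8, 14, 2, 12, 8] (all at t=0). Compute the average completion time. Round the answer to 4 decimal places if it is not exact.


SJF order (ascending): [2, 5, 8, 8, 12, 14]
Completion times:
  Job 1: burst=2, C=2
  Job 2: burst=5, C=7
  Job 3: burst=8, C=15
  Job 4: burst=8, C=23
  Job 5: burst=12, C=35
  Job 6: burst=14, C=49
Average completion = 131/6 = 21.8333

21.8333


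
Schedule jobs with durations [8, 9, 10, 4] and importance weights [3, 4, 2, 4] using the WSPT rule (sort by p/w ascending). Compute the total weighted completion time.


Compute p/w ratios and sort ascending (WSPT): [(4, 4), (9, 4), (8, 3), (10, 2)]
Compute weighted completion times:
  Job (p=4,w=4): C=4, w*C=4*4=16
  Job (p=9,w=4): C=13, w*C=4*13=52
  Job (p=8,w=3): C=21, w*C=3*21=63
  Job (p=10,w=2): C=31, w*C=2*31=62
Total weighted completion time = 193

193


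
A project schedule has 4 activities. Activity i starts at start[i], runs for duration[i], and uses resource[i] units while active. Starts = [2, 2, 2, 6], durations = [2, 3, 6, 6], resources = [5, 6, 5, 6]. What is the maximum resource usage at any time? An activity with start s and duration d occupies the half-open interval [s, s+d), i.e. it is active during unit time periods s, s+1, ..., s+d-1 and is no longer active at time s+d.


Each activity i is active on [start_i, start_i + duration_i).
Compute total resource usage per time slot:
  t=0: active resources = [], total = 0
  t=1: active resources = [], total = 0
  t=2: active resources = [5, 6, 5], total = 16
  t=3: active resources = [5, 6, 5], total = 16
  t=4: active resources = [6, 5], total = 11
  t=5: active resources = [5], total = 5
  t=6: active resources = [5, 6], total = 11
  t=7: active resources = [5, 6], total = 11
  t=8: active resources = [6], total = 6
  t=9: active resources = [6], total = 6
  t=10: active resources = [6], total = 6
  t=11: active resources = [6], total = 6
Peak resource demand = 16

16


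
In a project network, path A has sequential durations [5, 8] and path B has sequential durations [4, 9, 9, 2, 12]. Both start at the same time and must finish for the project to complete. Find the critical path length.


Path A total = 5 + 8 = 13
Path B total = 4 + 9 + 9 + 2 + 12 = 36
Critical path = longest path = max(13, 36) = 36

36


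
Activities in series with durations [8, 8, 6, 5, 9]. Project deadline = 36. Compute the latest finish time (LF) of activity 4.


LF(activity 4) = deadline - sum of successor durations
Successors: activities 5 through 5 with durations [9]
Sum of successor durations = 9
LF = 36 - 9 = 27

27


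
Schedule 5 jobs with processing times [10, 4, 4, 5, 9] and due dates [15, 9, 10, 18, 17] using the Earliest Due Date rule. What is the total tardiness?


Sort by due date (EDD order): [(4, 9), (4, 10), (10, 15), (9, 17), (5, 18)]
Compute completion times and tardiness:
  Job 1: p=4, d=9, C=4, tardiness=max(0,4-9)=0
  Job 2: p=4, d=10, C=8, tardiness=max(0,8-10)=0
  Job 3: p=10, d=15, C=18, tardiness=max(0,18-15)=3
  Job 4: p=9, d=17, C=27, tardiness=max(0,27-17)=10
  Job 5: p=5, d=18, C=32, tardiness=max(0,32-18)=14
Total tardiness = 27

27


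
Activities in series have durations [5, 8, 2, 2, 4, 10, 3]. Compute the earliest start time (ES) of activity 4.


Activity 4 starts after activities 1 through 3 complete.
Predecessor durations: [5, 8, 2]
ES = 5 + 8 + 2 = 15

15


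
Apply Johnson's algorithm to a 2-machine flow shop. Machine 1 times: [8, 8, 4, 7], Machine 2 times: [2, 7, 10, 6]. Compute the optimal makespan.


Apply Johnson's rule:
  Group 1 (a <= b): [(3, 4, 10)]
  Group 2 (a > b): [(2, 8, 7), (4, 7, 6), (1, 8, 2)]
Optimal job order: [3, 2, 4, 1]
Schedule:
  Job 3: M1 done at 4, M2 done at 14
  Job 2: M1 done at 12, M2 done at 21
  Job 4: M1 done at 19, M2 done at 27
  Job 1: M1 done at 27, M2 done at 29
Makespan = 29

29


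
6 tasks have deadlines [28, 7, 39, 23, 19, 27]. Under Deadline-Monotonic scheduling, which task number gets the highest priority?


Sort tasks by relative deadline (ascending):
  Task 2: deadline = 7
  Task 5: deadline = 19
  Task 4: deadline = 23
  Task 6: deadline = 27
  Task 1: deadline = 28
  Task 3: deadline = 39
Priority order (highest first): [2, 5, 4, 6, 1, 3]
Highest priority task = 2

2


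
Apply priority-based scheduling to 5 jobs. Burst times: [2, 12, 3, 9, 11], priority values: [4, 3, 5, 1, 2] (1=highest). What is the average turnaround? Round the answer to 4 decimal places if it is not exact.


Sort by priority (ascending = highest first):
Order: [(1, 9), (2, 11), (3, 12), (4, 2), (5, 3)]
Completion times:
  Priority 1, burst=9, C=9
  Priority 2, burst=11, C=20
  Priority 3, burst=12, C=32
  Priority 4, burst=2, C=34
  Priority 5, burst=3, C=37
Average turnaround = 132/5 = 26.4

26.4


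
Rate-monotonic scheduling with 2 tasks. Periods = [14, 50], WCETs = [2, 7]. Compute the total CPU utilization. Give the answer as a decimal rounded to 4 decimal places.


Compute individual utilizations (exact fractions):
  Task 1: C/T = 2/14 = 1/7 (approx. 0.1429)
  Task 2: C/T = 7/50 (approx. 0.14)
Total utilization U = 1/7 + 7/50 = 99/350
Rounded to 4 decimal places: U = 0.2829
RM (Liu & Layland) bound for 2 tasks = 0.828427; compare with U = 99/350 (approx. 0.282857)
U <= bound, so schedulable by RM sufficient condition.

0.2829


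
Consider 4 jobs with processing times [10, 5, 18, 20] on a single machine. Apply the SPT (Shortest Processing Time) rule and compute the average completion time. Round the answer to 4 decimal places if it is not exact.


Sort jobs by processing time (SPT order): [5, 10, 18, 20]
Compute completion times sequentially:
  Job 1: processing = 5, completes at 5
  Job 2: processing = 10, completes at 15
  Job 3: processing = 18, completes at 33
  Job 4: processing = 20, completes at 53
Sum of completion times = 106
Average completion time = 106/4 = 26.5

26.5


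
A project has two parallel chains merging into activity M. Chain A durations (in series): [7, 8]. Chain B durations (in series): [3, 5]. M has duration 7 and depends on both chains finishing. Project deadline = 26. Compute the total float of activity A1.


Forward pass: ES(A1) = sum of predecessors on chain A = 0
EF = ES + duration = 0 + 7 = 7
Backward pass: LF(M) = deadline = 26; LS(M) = 26 - 7 = 19
LF(A1) = LS(M) - sum(successors on chain A) = 19 - 8 = 11
LS = LF - duration = 11 - 7 = 4
Total float = LS - ES = 4 - 0 = 4

4


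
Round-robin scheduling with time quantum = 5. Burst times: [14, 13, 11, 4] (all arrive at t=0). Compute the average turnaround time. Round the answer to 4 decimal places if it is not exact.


Time quantum = 5
Execution trace:
  J1 runs 5 units, time = 5
  J2 runs 5 units, time = 10
  J3 runs 5 units, time = 15
  J4 runs 4 units, time = 19
  J1 runs 5 units, time = 24
  J2 runs 5 units, time = 29
  J3 runs 5 units, time = 34
  J1 runs 4 units, time = 38
  J2 runs 3 units, time = 41
  J3 runs 1 units, time = 42
Finish times: [38, 41, 42, 19]
Average turnaround = 140/4 = 35.0

35.0


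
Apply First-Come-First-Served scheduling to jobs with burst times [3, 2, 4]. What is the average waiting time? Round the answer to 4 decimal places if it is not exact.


FCFS order (as given): [3, 2, 4]
Waiting times:
  Job 1: wait = 0
  Job 2: wait = 3
  Job 3: wait = 5
Sum of waiting times = 8
Average waiting time = 8/3 = 2.6667

2.6667


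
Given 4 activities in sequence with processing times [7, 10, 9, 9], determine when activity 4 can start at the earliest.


Activity 4 starts after activities 1 through 3 complete.
Predecessor durations: [7, 10, 9]
ES = 7 + 10 + 9 = 26

26


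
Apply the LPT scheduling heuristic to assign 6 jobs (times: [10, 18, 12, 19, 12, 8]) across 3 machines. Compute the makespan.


Sort jobs in decreasing order (LPT): [19, 18, 12, 12, 10, 8]
Assign each job to the least loaded machine:
  Machine 1: jobs [19, 8], load = 27
  Machine 2: jobs [18, 10], load = 28
  Machine 3: jobs [12, 12], load = 24
Makespan = max load = 28

28


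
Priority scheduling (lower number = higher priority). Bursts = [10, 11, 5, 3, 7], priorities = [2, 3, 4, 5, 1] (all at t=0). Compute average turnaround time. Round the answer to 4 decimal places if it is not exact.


Sort by priority (ascending = highest first):
Order: [(1, 7), (2, 10), (3, 11), (4, 5), (5, 3)]
Completion times:
  Priority 1, burst=7, C=7
  Priority 2, burst=10, C=17
  Priority 3, burst=11, C=28
  Priority 4, burst=5, C=33
  Priority 5, burst=3, C=36
Average turnaround = 121/5 = 24.2

24.2
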